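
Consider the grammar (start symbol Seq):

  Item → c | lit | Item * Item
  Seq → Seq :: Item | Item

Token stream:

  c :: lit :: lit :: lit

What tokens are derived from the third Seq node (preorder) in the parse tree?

[Seq [Seq [Seq [Seq [Item c]] :: [Item lit]] :: [Item lit]] :: [Item lit]]

c :: lit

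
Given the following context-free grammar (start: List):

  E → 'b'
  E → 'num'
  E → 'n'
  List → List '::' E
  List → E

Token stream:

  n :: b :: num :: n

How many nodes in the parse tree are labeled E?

4

[List [List [List [List [E n]] :: [E b]] :: [E num]] :: [E n]]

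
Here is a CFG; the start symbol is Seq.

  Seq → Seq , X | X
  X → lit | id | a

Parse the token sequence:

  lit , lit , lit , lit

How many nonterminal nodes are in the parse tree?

[Seq [Seq [Seq [Seq [X lit]] , [X lit]] , [X lit]] , [X lit]]

8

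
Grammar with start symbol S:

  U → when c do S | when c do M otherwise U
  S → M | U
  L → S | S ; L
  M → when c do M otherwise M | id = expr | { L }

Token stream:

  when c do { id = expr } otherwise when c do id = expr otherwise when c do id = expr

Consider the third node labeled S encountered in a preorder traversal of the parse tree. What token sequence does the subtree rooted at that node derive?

id = expr

[S [U when c do [M { [L [S [M id = expr]]] }] otherwise [U when c do [M id = expr] otherwise [U when c do [S [M id = expr]]]]]]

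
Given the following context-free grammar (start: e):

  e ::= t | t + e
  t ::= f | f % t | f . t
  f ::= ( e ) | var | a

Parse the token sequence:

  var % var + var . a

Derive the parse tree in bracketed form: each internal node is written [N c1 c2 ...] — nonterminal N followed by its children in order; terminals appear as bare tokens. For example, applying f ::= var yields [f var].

e
t + e
f % t + e
var % t + e
var % f + e
var % var + e
var % var + t
var % var + f . t
var % var + var . t
var % var + var . f
var % var + var . a

[e [t [f var] % [t [f var]]] + [e [t [f var] . [t [f a]]]]]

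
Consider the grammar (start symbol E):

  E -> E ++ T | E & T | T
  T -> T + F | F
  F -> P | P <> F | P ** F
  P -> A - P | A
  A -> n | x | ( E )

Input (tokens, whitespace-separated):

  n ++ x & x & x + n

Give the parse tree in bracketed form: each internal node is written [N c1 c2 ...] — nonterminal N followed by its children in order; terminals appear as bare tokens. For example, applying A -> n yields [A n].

[E [E [E [E [T [F [P [A n]]]]] ++ [T [F [P [A x]]]]] & [T [F [P [A x]]]]] & [T [T [F [P [A x]]]] + [F [P [A n]]]]]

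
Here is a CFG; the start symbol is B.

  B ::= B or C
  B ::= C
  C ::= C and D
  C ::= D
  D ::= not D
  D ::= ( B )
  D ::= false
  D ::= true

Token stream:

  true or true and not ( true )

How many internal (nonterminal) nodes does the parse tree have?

[B [B [C [D true]]] or [C [C [D true]] and [D not [D ( [B [C [D true]]] )]]]]

12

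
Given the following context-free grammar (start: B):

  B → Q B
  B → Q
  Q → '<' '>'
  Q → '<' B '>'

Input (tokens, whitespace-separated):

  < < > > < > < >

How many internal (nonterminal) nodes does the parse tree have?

[B [Q < [B [Q < >]] >] [B [Q < >] [B [Q < >]]]]

8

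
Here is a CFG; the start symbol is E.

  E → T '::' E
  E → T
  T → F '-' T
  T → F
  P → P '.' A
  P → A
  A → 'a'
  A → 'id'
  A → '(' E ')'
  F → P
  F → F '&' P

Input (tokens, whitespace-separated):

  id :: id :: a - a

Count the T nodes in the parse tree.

4

[E [T [F [P [A id]]]] :: [E [T [F [P [A id]]]] :: [E [T [F [P [A a]]] - [T [F [P [A a]]]]]]]]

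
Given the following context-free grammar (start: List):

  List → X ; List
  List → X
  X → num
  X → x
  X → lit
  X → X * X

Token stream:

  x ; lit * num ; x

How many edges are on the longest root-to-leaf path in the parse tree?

[List [X x] ; [List [X [X lit] * [X num]] ; [List [X x]]]]

4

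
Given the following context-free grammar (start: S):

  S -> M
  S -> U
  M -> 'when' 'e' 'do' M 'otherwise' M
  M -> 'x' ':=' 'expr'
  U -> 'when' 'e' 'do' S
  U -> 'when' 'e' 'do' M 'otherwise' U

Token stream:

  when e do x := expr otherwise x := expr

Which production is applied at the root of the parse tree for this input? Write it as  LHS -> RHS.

[S [M when e do [M x := expr] otherwise [M x := expr]]]

S -> M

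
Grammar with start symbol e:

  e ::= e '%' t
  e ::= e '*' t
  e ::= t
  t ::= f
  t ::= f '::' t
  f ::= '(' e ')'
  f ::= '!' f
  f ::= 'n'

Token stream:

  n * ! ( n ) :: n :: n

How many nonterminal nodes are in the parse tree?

14

[e [e [t [f n]]] * [t [f ! [f ( [e [t [f n]]] )]] :: [t [f n] :: [t [f n]]]]]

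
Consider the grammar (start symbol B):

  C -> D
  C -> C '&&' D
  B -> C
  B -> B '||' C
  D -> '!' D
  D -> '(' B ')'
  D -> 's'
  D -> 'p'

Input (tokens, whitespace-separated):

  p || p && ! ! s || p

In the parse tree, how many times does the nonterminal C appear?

[B [B [B [C [D p]]] || [C [C [D p]] && [D ! [D ! [D s]]]]] || [C [D p]]]

4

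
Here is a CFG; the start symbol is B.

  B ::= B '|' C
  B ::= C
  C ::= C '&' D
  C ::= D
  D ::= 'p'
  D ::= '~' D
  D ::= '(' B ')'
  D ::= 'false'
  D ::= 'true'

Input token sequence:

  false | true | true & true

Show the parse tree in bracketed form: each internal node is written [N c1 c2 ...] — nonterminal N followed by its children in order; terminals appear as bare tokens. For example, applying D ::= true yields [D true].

B
B | C
B | C | C
C | C | C
D | C | C
false | C | C
false | D | C
false | true | C
false | true | C & D
false | true | D & D
false | true | true & D
false | true | true & true

[B [B [B [C [D false]]] | [C [D true]]] | [C [C [D true]] & [D true]]]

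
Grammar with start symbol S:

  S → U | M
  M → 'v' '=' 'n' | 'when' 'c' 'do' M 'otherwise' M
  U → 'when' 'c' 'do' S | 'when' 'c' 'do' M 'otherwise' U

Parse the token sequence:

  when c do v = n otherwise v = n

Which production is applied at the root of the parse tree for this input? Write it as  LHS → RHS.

[S [M when c do [M v = n] otherwise [M v = n]]]

S → M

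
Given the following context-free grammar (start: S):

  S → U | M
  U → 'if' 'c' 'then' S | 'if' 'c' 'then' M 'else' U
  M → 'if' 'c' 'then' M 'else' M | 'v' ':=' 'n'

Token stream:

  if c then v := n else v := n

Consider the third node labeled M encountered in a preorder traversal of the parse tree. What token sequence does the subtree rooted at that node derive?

v := n

[S [M if c then [M v := n] else [M v := n]]]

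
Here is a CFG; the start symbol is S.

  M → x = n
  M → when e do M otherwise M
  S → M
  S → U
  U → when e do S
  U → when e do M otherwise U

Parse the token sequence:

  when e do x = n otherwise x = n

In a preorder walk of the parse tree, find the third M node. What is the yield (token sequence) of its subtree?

[S [M when e do [M x = n] otherwise [M x = n]]]

x = n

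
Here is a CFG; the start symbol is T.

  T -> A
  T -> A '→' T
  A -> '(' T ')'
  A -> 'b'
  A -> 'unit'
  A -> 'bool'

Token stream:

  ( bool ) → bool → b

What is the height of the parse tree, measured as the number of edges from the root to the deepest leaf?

4

[T [A ( [T [A bool]] )] → [T [A bool] → [T [A b]]]]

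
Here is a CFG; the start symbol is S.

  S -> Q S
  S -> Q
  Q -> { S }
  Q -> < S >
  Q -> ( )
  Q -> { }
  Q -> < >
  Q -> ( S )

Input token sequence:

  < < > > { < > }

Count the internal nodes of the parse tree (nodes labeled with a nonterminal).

8

[S [Q < [S [Q < >]] >] [S [Q { [S [Q < >]] }]]]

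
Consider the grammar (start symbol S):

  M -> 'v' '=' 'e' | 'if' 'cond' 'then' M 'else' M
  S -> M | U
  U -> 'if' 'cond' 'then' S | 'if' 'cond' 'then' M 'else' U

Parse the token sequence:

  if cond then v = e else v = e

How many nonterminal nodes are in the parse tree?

4

[S [M if cond then [M v = e] else [M v = e]]]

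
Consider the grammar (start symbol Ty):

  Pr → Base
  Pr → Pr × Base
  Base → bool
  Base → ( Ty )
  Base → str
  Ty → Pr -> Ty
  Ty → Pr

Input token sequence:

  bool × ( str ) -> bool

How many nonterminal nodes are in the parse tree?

11

[Ty [Pr [Pr [Base bool]] × [Base ( [Ty [Pr [Base str]]] )]] -> [Ty [Pr [Base bool]]]]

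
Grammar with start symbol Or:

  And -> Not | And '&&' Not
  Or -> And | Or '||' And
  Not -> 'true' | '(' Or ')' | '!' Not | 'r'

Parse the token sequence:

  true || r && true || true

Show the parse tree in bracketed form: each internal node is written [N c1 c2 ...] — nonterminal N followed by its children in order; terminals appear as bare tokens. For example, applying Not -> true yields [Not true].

[Or [Or [Or [And [Not true]]] || [And [And [Not r]] && [Not true]]] || [And [Not true]]]

Or
Or || And
Or || And || And
And || And || And
Not || And || And
true || And || And
true || And && Not || And
true || Not && Not || And
true || r && Not || And
true || r && true || And
true || r && true || Not
true || r && true || true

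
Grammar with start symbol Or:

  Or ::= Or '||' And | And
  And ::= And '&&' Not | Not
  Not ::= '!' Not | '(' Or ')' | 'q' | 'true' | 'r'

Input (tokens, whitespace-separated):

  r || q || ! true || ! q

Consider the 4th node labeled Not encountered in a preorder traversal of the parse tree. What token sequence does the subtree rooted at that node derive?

true

[Or [Or [Or [Or [And [Not r]]] || [And [Not q]]] || [And [Not ! [Not true]]]] || [And [Not ! [Not q]]]]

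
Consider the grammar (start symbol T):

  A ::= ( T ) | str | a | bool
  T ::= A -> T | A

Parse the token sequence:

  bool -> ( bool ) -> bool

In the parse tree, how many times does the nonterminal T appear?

4

[T [A bool] -> [T [A ( [T [A bool]] )] -> [T [A bool]]]]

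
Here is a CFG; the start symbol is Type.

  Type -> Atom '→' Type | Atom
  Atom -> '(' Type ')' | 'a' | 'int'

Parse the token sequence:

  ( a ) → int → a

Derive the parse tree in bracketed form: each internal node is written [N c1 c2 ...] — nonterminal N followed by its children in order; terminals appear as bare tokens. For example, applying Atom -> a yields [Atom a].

Type
Atom → Type
( Type ) → Type
( Atom ) → Type
( a ) → Type
( a ) → Atom → Type
( a ) → int → Type
( a ) → int → Atom
( a ) → int → a

[Type [Atom ( [Type [Atom a]] )] → [Type [Atom int] → [Type [Atom a]]]]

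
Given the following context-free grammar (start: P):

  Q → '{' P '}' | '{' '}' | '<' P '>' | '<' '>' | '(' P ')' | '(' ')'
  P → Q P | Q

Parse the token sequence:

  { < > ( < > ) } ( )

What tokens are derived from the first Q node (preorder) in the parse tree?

{ < > ( < > ) }

[P [Q { [P [Q < >] [P [Q ( [P [Q < >]] )]]] }] [P [Q ( )]]]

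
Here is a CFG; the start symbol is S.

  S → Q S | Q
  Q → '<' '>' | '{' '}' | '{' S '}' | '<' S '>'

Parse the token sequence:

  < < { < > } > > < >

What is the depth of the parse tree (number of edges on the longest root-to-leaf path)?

8

[S [Q < [S [Q < [S [Q { [S [Q < >]] }]] >]] >] [S [Q < >]]]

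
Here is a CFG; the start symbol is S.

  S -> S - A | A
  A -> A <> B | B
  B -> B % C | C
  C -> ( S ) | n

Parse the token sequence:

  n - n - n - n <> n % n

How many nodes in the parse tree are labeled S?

4

[S [S [S [S [A [B [C n]]]] - [A [B [C n]]]] - [A [B [C n]]]] - [A [A [B [C n]]] <> [B [B [C n]] % [C n]]]]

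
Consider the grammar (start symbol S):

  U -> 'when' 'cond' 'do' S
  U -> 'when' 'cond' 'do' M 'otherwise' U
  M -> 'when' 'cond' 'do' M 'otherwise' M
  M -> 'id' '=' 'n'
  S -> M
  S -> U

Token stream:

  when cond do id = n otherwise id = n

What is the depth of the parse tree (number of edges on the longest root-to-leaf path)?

3

[S [M when cond do [M id = n] otherwise [M id = n]]]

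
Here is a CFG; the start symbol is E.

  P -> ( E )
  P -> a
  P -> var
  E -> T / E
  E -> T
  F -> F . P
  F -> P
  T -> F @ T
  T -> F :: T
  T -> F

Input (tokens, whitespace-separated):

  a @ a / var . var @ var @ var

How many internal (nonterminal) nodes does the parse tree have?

[E [T [F [P a]] @ [T [F [P a]]]] / [E [T [F [F [P var]] . [P var]] @ [T [F [P var]] @ [T [F [P var]]]]]]]

19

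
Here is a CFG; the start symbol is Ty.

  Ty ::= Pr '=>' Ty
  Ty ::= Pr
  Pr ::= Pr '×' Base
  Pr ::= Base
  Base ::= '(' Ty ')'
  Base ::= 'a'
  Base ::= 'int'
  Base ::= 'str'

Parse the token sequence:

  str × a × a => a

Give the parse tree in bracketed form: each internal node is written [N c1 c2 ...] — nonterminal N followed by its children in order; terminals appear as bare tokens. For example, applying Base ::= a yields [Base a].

[Ty [Pr [Pr [Pr [Base str]] × [Base a]] × [Base a]] => [Ty [Pr [Base a]]]]

Ty
Pr => Ty
Pr × Base => Ty
Pr × Base × Base => Ty
Base × Base × Base => Ty
str × Base × Base => Ty
str × a × Base => Ty
str × a × a => Ty
str × a × a => Pr
str × a × a => Base
str × a × a => a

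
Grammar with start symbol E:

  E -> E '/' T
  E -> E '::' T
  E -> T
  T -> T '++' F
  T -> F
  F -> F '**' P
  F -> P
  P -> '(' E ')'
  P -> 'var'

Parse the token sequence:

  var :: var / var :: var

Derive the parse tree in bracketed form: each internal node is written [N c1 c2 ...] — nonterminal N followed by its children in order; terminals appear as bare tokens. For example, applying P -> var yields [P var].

[E [E [E [E [T [F [P var]]]] :: [T [F [P var]]]] / [T [F [P var]]]] :: [T [F [P var]]]]

E
E :: T
E / T :: T
E :: T / T :: T
T :: T / T :: T
F :: T / T :: T
P :: T / T :: T
var :: T / T :: T
var :: F / T :: T
var :: P / T :: T
var :: var / T :: T
var :: var / F :: T
var :: var / P :: T
var :: var / var :: T
var :: var / var :: F
var :: var / var :: P
var :: var / var :: var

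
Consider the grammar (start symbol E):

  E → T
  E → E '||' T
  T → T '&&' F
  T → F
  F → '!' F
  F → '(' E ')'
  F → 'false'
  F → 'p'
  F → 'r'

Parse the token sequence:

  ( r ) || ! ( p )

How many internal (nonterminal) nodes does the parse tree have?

13

[E [E [T [F ( [E [T [F r]]] )]]] || [T [F ! [F ( [E [T [F p]]] )]]]]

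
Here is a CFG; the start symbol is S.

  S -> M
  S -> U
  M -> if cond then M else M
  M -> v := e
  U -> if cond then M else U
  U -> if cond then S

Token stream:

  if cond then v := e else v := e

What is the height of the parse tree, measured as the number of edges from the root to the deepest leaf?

3

[S [M if cond then [M v := e] else [M v := e]]]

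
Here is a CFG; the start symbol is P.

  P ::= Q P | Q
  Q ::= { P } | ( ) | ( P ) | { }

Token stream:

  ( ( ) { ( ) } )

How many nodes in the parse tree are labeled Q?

4

[P [Q ( [P [Q ( )] [P [Q { [P [Q ( )]] }]]] )]]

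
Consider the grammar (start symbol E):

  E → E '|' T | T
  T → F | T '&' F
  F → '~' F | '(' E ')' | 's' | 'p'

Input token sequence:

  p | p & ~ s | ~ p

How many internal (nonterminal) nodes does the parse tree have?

13

[E [E [E [T [F p]]] | [T [T [F p]] & [F ~ [F s]]]] | [T [F ~ [F p]]]]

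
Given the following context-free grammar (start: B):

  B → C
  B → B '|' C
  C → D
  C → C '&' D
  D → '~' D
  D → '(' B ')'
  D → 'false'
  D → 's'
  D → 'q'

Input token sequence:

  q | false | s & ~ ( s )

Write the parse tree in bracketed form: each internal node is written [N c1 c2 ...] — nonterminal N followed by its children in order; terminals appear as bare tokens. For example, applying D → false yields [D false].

B
B | C
B | C | C
C | C | C
D | C | C
q | C | C
q | D | C
q | false | C
q | false | C & D
q | false | D & D
q | false | s & D
q | false | s & ~ D
q | false | s & ~ ( B )
q | false | s & ~ ( C )
q | false | s & ~ ( D )
q | false | s & ~ ( s )

[B [B [B [C [D q]]] | [C [D false]]] | [C [C [D s]] & [D ~ [D ( [B [C [D s]]] )]]]]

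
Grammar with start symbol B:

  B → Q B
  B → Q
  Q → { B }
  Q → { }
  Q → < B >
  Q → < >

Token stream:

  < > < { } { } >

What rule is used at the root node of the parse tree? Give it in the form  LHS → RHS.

[B [Q < >] [B [Q < [B [Q { }] [B [Q { }]]] >]]]

B → Q B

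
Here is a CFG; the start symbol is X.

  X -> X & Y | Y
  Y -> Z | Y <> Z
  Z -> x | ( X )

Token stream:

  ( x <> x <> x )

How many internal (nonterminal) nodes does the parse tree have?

[X [Y [Z ( [X [Y [Y [Y [Z x]] <> [Z x]] <> [Z x]]] )]]]

10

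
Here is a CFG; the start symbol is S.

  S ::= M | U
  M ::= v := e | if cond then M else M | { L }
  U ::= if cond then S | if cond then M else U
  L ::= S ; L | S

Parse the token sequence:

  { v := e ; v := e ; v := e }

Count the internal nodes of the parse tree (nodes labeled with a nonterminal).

[S [M { [L [S [M v := e]] ; [L [S [M v := e]] ; [L [S [M v := e]]]]] }]]

11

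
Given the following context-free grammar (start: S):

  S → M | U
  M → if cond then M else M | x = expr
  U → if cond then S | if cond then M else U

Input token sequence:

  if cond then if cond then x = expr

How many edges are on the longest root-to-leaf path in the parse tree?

6

[S [U if cond then [S [U if cond then [S [M x = expr]]]]]]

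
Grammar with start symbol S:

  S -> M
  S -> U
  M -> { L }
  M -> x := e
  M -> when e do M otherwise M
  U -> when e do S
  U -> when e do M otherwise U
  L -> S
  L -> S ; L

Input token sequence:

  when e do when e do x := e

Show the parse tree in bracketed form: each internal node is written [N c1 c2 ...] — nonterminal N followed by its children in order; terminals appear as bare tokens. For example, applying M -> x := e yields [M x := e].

S
U
when e do S
when e do U
when e do when e do S
when e do when e do M
when e do when e do x := e

[S [U when e do [S [U when e do [S [M x := e]]]]]]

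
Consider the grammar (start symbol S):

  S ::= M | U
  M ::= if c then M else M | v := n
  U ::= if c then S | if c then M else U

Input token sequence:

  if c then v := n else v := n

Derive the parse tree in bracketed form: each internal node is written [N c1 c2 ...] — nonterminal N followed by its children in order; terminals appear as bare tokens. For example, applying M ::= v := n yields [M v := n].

[S [M if c then [M v := n] else [M v := n]]]

S
M
if c then M else M
if c then v := n else M
if c then v := n else v := n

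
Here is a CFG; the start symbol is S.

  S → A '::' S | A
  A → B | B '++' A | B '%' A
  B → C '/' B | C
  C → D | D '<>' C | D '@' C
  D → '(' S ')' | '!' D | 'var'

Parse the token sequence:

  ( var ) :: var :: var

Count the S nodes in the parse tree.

4

[S [A [B [C [D ( [S [A [B [C [D var]]]]] )]]]] :: [S [A [B [C [D var]]]] :: [S [A [B [C [D var]]]]]]]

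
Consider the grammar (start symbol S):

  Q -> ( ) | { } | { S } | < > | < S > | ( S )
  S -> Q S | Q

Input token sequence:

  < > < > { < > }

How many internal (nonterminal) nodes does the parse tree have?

[S [Q < >] [S [Q < >] [S [Q { [S [Q < >]] }]]]]

8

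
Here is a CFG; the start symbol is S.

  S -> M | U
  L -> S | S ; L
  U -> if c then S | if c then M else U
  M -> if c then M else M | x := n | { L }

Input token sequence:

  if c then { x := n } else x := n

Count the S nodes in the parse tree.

2

[S [M if c then [M { [L [S [M x := n]]] }] else [M x := n]]]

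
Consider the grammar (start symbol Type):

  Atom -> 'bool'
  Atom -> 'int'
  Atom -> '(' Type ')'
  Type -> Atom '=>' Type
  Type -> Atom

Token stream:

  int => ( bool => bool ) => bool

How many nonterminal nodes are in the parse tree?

[Type [Atom int] => [Type [Atom ( [Type [Atom bool] => [Type [Atom bool]]] )] => [Type [Atom bool]]]]

10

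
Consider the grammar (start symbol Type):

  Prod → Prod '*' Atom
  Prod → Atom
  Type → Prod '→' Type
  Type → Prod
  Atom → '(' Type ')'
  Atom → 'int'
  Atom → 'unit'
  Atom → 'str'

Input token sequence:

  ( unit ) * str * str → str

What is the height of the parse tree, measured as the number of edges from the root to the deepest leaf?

[Type [Prod [Prod [Prod [Atom ( [Type [Prod [Atom unit]]] )]] * [Atom str]] * [Atom str]] → [Type [Prod [Atom str]]]]

8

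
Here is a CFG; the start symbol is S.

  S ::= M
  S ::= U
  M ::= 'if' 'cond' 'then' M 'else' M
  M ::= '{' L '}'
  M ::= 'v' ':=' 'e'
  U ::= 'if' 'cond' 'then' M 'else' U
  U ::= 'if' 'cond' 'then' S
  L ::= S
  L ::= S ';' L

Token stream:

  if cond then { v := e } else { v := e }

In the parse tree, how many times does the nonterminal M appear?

5

[S [M if cond then [M { [L [S [M v := e]]] }] else [M { [L [S [M v := e]]] }]]]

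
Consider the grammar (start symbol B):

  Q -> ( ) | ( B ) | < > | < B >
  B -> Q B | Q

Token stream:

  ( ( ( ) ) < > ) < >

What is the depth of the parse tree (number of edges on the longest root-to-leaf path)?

[B [Q ( [B [Q ( [B [Q ( )]] )] [B [Q < >]]] )] [B [Q < >]]]

6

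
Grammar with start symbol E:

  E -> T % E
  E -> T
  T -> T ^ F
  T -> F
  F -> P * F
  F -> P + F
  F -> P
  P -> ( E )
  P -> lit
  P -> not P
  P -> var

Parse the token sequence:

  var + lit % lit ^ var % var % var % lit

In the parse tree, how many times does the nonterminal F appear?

7

[E [T [F [P var] + [F [P lit]]]] % [E [T [T [F [P lit]]] ^ [F [P var]]] % [E [T [F [P var]]] % [E [T [F [P var]]] % [E [T [F [P lit]]]]]]]]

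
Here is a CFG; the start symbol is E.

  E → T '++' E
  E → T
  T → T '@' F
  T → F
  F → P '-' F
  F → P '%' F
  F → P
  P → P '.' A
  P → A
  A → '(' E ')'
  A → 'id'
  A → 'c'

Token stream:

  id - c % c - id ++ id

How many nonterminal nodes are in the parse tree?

[E [T [F [P [A id]] - [F [P [A c]] % [F [P [A c]] - [F [P [A id]]]]]]] ++ [E [T [F [P [A id]]]]]]

19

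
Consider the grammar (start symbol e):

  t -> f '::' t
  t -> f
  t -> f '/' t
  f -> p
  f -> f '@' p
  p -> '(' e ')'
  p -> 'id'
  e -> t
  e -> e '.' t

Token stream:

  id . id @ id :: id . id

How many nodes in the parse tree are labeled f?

5

[e [e [e [t [f [p id]]]] . [t [f [f [p id]] @ [p id]] :: [t [f [p id]]]]] . [t [f [p id]]]]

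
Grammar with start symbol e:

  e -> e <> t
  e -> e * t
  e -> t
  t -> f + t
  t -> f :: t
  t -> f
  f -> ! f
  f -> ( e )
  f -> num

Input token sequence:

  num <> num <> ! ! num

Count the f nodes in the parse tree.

[e [e [e [t [f num]]] <> [t [f num]]] <> [t [f ! [f ! [f num]]]]]

5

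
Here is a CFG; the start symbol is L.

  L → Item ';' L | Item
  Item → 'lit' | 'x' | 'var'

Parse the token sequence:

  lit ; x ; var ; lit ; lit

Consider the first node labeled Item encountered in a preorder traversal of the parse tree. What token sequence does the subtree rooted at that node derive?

lit

[L [Item lit] ; [L [Item x] ; [L [Item var] ; [L [Item lit] ; [L [Item lit]]]]]]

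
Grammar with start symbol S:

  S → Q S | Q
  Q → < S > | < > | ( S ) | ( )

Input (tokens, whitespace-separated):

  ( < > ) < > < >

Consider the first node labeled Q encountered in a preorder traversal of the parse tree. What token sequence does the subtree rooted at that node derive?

[S [Q ( [S [Q < >]] )] [S [Q < >] [S [Q < >]]]]

( < > )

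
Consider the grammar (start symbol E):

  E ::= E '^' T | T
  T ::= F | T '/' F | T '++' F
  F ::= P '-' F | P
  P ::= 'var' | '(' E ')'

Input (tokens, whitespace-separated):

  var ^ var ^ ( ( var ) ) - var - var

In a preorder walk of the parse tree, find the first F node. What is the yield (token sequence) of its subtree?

var

[E [E [E [T [F [P var]]]] ^ [T [F [P var]]]] ^ [T [F [P ( [E [T [F [P ( [E [T [F [P var]]]] )]]]] )] - [F [P var] - [F [P var]]]]]]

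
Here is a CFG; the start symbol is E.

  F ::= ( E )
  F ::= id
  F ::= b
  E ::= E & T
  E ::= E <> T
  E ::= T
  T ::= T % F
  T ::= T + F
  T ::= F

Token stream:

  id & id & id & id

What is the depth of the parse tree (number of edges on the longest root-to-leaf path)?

6

[E [E [E [E [T [F id]]] & [T [F id]]] & [T [F id]]] & [T [F id]]]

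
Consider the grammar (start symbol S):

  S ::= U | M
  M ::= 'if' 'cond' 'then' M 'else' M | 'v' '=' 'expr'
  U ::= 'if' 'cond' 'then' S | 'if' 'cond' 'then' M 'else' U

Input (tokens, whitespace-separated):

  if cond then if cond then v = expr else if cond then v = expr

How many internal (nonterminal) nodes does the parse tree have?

8

[S [U if cond then [S [U if cond then [M v = expr] else [U if cond then [S [M v = expr]]]]]]]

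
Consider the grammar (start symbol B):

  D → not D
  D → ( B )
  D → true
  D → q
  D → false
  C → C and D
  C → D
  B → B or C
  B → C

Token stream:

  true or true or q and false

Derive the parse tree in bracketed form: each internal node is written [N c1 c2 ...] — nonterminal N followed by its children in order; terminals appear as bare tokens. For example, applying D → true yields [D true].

B
B or C
B or C or C
C or C or C
D or C or C
true or C or C
true or D or C
true or true or C
true or true or C and D
true or true or D and D
true or true or q and D
true or true or q and false

[B [B [B [C [D true]]] or [C [D true]]] or [C [C [D q]] and [D false]]]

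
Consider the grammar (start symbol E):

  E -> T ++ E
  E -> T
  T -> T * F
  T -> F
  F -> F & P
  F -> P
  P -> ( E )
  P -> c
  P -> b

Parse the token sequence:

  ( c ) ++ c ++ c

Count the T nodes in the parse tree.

[E [T [F [P ( [E [T [F [P c]]]] )]]] ++ [E [T [F [P c]]] ++ [E [T [F [P c]]]]]]

4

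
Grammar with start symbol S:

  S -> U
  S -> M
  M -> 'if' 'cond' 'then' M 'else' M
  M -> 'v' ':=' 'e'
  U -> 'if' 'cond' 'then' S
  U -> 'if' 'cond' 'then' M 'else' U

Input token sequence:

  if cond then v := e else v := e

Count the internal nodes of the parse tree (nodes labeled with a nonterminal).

[S [M if cond then [M v := e] else [M v := e]]]

4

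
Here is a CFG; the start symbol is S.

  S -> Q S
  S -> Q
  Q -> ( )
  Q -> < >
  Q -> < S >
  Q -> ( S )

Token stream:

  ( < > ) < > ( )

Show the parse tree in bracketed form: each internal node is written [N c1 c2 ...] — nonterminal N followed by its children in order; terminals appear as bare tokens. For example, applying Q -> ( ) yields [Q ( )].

[S [Q ( [S [Q < >]] )] [S [Q < >] [S [Q ( )]]]]

S
Q S
( S ) S
( Q ) S
( < > ) S
( < > ) Q S
( < > ) < > S
( < > ) < > Q
( < > ) < > ( )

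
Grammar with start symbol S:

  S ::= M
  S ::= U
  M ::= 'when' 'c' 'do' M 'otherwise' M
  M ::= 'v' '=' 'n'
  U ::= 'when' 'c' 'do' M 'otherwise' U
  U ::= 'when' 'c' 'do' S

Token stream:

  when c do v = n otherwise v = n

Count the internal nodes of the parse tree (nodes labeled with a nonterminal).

4

[S [M when c do [M v = n] otherwise [M v = n]]]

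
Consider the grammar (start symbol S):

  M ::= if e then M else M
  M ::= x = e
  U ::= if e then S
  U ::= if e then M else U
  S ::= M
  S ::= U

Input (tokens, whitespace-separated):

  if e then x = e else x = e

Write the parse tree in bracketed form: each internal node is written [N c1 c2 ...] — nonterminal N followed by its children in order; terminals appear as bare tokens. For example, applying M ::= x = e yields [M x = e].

S
M
if e then M else M
if e then x = e else M
if e then x = e else x = e

[S [M if e then [M x = e] else [M x = e]]]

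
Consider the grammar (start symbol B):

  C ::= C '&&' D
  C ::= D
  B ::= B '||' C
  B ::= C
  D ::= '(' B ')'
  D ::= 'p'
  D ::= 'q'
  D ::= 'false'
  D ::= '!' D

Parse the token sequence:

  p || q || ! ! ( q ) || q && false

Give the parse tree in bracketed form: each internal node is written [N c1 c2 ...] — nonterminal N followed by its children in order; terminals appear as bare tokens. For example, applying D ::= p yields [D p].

B
B || C
B || C || C
B || C || C || C
C || C || C || C
D || C || C || C
p || C || C || C
p || D || C || C
p || q || C || C
p || q || D || C
p || q || ! D || C
p || q || ! ! D || C
p || q || ! ! ( B ) || C
p || q || ! ! ( C ) || C
p || q || ! ! ( D ) || C
p || q || ! ! ( q ) || C
p || q || ! ! ( q ) || C && D
p || q || ! ! ( q ) || D && D
p || q || ! ! ( q ) || q && D
p || q || ! ! ( q ) || q && false

[B [B [B [B [C [D p]]] || [C [D q]]] || [C [D ! [D ! [D ( [B [C [D q]]] )]]]]] || [C [C [D q]] && [D false]]]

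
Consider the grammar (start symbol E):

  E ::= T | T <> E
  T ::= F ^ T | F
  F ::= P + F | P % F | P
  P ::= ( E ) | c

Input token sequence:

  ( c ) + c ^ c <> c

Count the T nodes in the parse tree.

[E [T [F [P ( [E [T [F [P c]]]] )] + [F [P c]]] ^ [T [F [P c]]]] <> [E [T [F [P c]]]]]

4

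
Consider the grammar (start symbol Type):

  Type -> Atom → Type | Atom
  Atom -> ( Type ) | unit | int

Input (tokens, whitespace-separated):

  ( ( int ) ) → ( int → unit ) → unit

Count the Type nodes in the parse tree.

[Type [Atom ( [Type [Atom ( [Type [Atom int]] )]] )] → [Type [Atom ( [Type [Atom int] → [Type [Atom unit]]] )] → [Type [Atom unit]]]]

7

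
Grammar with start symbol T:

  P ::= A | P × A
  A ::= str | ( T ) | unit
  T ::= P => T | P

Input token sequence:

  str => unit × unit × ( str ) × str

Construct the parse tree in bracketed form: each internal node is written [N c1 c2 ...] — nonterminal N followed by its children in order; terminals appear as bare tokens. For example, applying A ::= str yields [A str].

[T [P [A str]] => [T [P [P [P [P [A unit]] × [A unit]] × [A ( [T [P [A str]]] )]] × [A str]]]]

T
P => T
A => T
str => T
str => P
str => P × A
str => P × A × A
str => P × A × A × A
str => A × A × A × A
str => unit × A × A × A
str => unit × unit × A × A
str => unit × unit × ( T ) × A
str => unit × unit × ( P ) × A
str => unit × unit × ( A ) × A
str => unit × unit × ( str ) × A
str => unit × unit × ( str ) × str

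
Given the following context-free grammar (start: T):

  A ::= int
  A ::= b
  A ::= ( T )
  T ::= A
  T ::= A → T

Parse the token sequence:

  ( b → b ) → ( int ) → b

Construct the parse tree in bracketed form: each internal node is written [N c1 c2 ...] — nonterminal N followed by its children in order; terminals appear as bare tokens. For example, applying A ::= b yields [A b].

[T [A ( [T [A b] → [T [A b]]] )] → [T [A ( [T [A int]] )] → [T [A b]]]]

T
A → T
( T ) → T
( A → T ) → T
( b → T ) → T
( b → A ) → T
( b → b ) → T
( b → b ) → A → T
( b → b ) → ( T ) → T
( b → b ) → ( A ) → T
( b → b ) → ( int ) → T
( b → b ) → ( int ) → A
( b → b ) → ( int ) → b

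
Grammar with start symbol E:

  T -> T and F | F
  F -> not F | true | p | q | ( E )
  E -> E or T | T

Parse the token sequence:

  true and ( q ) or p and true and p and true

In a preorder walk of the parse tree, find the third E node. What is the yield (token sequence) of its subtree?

q

[E [E [T [T [F true]] and [F ( [E [T [F q]]] )]]] or [T [T [T [T [F p]] and [F true]] and [F p]] and [F true]]]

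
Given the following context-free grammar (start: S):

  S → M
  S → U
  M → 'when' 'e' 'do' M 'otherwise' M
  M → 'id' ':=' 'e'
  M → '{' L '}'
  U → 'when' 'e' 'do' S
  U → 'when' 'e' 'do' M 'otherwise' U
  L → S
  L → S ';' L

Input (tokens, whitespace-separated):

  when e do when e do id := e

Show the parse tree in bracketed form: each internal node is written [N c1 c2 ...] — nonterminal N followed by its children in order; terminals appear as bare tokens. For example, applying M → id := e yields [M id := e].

S
U
when e do S
when e do U
when e do when e do S
when e do when e do M
when e do when e do id := e

[S [U when e do [S [U when e do [S [M id := e]]]]]]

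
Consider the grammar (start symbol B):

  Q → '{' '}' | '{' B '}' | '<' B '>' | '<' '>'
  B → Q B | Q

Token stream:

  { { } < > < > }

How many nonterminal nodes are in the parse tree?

8

[B [Q { [B [Q { }] [B [Q < >] [B [Q < >]]]] }]]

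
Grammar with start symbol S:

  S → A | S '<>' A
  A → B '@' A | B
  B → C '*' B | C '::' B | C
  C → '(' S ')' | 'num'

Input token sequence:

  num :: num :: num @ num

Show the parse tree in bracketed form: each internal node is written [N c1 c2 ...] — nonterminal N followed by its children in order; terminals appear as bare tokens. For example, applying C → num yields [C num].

[S [A [B [C num] :: [B [C num] :: [B [C num]]]] @ [A [B [C num]]]]]

S
A
B @ A
C :: B @ A
num :: B @ A
num :: C :: B @ A
num :: num :: B @ A
num :: num :: C @ A
num :: num :: num @ A
num :: num :: num @ B
num :: num :: num @ C
num :: num :: num @ num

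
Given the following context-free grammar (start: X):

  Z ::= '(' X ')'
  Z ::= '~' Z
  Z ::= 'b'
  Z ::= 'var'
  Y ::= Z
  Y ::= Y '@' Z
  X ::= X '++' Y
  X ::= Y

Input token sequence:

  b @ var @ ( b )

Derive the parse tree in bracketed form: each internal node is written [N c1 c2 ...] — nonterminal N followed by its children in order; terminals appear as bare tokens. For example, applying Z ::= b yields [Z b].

X
Y
Y @ Z
Y @ Z @ Z
Z @ Z @ Z
b @ Z @ Z
b @ var @ Z
b @ var @ ( X )
b @ var @ ( Y )
b @ var @ ( Z )
b @ var @ ( b )

[X [Y [Y [Y [Z b]] @ [Z var]] @ [Z ( [X [Y [Z b]]] )]]]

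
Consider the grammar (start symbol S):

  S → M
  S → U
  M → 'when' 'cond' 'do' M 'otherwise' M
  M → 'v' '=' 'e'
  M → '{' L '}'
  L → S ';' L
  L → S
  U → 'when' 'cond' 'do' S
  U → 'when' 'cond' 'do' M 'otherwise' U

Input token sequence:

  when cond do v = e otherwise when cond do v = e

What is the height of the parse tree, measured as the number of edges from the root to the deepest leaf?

5

[S [U when cond do [M v = e] otherwise [U when cond do [S [M v = e]]]]]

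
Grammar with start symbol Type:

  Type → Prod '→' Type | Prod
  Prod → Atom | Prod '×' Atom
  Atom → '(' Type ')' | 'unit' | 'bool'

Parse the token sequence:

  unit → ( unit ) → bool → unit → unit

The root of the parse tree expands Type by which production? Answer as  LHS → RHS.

Type → Prod '→' Type

[Type [Prod [Atom unit]] → [Type [Prod [Atom ( [Type [Prod [Atom unit]]] )]] → [Type [Prod [Atom bool]] → [Type [Prod [Atom unit]] → [Type [Prod [Atom unit]]]]]]]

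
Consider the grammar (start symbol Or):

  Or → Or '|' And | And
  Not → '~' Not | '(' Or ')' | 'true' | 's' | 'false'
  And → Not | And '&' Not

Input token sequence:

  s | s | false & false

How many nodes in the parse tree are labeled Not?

4

[Or [Or [Or [And [Not s]]] | [And [Not s]]] | [And [And [Not false]] & [Not false]]]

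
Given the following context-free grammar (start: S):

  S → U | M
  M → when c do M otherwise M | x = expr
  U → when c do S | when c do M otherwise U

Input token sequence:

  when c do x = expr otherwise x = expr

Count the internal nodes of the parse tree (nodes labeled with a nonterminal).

[S [M when c do [M x = expr] otherwise [M x = expr]]]

4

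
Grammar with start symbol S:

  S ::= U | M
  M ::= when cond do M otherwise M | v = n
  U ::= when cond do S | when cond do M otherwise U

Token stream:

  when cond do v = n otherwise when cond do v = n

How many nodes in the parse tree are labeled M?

[S [U when cond do [M v = n] otherwise [U when cond do [S [M v = n]]]]]

2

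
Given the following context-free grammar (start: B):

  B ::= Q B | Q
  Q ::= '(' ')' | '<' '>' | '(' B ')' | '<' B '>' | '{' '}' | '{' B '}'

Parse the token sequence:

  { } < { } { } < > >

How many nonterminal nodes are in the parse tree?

[B [Q { }] [B [Q < [B [Q { }] [B [Q { }] [B [Q < >]]]] >]]]

10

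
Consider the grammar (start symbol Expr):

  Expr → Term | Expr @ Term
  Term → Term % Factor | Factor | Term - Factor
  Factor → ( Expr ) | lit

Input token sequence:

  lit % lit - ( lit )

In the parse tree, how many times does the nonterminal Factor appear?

[Expr [Term [Term [Term [Factor lit]] % [Factor lit]] - [Factor ( [Expr [Term [Factor lit]]] )]]]

4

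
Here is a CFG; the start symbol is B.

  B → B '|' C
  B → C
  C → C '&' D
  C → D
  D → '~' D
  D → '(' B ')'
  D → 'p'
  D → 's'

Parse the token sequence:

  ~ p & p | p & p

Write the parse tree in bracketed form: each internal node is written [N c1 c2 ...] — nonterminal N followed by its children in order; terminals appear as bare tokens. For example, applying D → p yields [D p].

B
B | C
C | C
C & D | C
D & D | C
~ D & D | C
~ p & D | C
~ p & p | C
~ p & p | C & D
~ p & p | D & D
~ p & p | p & D
~ p & p | p & p

[B [B [C [C [D ~ [D p]]] & [D p]]] | [C [C [D p]] & [D p]]]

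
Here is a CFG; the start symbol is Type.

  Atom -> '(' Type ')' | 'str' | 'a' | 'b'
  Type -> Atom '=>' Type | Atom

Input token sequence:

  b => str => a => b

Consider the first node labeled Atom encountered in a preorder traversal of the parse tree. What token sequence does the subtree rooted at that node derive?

[Type [Atom b] => [Type [Atom str] => [Type [Atom a] => [Type [Atom b]]]]]

b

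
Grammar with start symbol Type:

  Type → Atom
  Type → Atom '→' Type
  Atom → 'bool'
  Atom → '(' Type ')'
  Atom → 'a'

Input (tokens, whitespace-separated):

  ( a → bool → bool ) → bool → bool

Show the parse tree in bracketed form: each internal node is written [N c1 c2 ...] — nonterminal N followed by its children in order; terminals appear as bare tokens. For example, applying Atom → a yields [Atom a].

[Type [Atom ( [Type [Atom a] → [Type [Atom bool] → [Type [Atom bool]]]] )] → [Type [Atom bool] → [Type [Atom bool]]]]

Type
Atom → Type
( Type ) → Type
( Atom → Type ) → Type
( a → Type ) → Type
( a → Atom → Type ) → Type
( a → bool → Type ) → Type
( a → bool → Atom ) → Type
( a → bool → bool ) → Type
( a → bool → bool ) → Atom → Type
( a → bool → bool ) → bool → Type
( a → bool → bool ) → bool → Atom
( a → bool → bool ) → bool → bool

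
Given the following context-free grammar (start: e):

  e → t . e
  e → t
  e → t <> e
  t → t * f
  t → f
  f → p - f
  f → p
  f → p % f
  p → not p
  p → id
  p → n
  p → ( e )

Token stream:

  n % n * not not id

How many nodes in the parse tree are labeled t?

2

[e [t [t [f [p n] % [f [p n]]]] * [f [p not [p not [p id]]]]]]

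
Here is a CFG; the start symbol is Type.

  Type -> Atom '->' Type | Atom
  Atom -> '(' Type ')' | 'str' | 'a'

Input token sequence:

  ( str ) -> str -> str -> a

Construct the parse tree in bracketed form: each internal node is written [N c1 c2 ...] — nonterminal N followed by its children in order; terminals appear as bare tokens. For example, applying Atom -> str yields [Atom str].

[Type [Atom ( [Type [Atom str]] )] -> [Type [Atom str] -> [Type [Atom str] -> [Type [Atom a]]]]]

Type
Atom -> Type
( Type ) -> Type
( Atom ) -> Type
( str ) -> Type
( str ) -> Atom -> Type
( str ) -> str -> Type
( str ) -> str -> Atom -> Type
( str ) -> str -> str -> Type
( str ) -> str -> str -> Atom
( str ) -> str -> str -> a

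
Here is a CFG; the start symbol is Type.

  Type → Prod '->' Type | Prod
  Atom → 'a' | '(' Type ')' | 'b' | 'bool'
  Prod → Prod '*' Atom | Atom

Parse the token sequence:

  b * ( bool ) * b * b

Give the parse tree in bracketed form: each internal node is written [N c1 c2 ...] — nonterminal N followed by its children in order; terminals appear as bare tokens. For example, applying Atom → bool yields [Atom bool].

[Type [Prod [Prod [Prod [Prod [Atom b]] * [Atom ( [Type [Prod [Atom bool]]] )]] * [Atom b]] * [Atom b]]]

Type
Prod
Prod * Atom
Prod * Atom * Atom
Prod * Atom * Atom * Atom
Atom * Atom * Atom * Atom
b * Atom * Atom * Atom
b * ( Type ) * Atom * Atom
b * ( Prod ) * Atom * Atom
b * ( Atom ) * Atom * Atom
b * ( bool ) * Atom * Atom
b * ( bool ) * b * Atom
b * ( bool ) * b * b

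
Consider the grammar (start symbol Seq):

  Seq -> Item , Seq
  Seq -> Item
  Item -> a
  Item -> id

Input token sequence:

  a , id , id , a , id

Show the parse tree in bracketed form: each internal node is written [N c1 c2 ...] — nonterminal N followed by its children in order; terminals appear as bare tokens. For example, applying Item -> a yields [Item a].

Seq
Item , Seq
a , Seq
a , Item , Seq
a , id , Seq
a , id , Item , Seq
a , id , id , Seq
a , id , id , Item , Seq
a , id , id , a , Seq
a , id , id , a , Item
a , id , id , a , id

[Seq [Item a] , [Seq [Item id] , [Seq [Item id] , [Seq [Item a] , [Seq [Item id]]]]]]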